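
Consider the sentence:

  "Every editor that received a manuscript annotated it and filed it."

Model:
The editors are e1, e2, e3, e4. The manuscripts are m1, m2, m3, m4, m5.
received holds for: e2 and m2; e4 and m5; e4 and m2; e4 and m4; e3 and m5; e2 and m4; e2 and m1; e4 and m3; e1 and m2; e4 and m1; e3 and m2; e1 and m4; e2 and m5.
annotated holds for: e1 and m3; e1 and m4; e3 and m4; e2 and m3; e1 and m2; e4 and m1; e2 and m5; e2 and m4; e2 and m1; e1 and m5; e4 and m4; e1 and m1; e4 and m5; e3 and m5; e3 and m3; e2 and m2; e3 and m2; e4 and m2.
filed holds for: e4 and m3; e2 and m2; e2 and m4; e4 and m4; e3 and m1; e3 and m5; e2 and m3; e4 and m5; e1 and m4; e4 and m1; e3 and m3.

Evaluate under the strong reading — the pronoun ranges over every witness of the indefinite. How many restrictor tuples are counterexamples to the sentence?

"it" takes "a manuscript" as antecedent — a donkey pronoun bound across the clause boundary.
Strong reading: for every (e,m) with received(e,m), annotated(e,m) ∧ filed(e,m).
Restrictor pairs: (e1,m2) ✗  (e1,m4) ✓  (e2,m1) ✗  (e2,m2) ✓  (e2,m4) ✓  (e2,m5) ✗  (e3,m2) ✗  (e3,m5) ✓  (e4,m1) ✓  (e4,m2) ✗  (e4,m3) ✗  (e4,m4) ✓  (e4,m5) ✓
Counterexamples (restrictor pairs failing the scope): 6.

6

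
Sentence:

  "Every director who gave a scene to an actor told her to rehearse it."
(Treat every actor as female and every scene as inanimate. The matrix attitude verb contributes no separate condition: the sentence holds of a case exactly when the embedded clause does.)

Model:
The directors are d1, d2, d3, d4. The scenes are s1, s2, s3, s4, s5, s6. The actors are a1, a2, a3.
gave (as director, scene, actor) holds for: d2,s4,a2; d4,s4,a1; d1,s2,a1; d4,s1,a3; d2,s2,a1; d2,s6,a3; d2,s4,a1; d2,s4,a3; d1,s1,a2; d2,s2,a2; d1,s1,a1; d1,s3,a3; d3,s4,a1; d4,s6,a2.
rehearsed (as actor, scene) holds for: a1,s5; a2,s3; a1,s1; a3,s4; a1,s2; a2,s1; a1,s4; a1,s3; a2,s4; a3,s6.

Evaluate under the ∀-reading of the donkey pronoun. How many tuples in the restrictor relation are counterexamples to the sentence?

"her" takes "an actor" as antecedent and "it" takes "a scene"; both are donkey pronouns co-varying with the restrictor.
Strong reading: for every (d,s,a) with gave(d,s,a), rehearsed(a,s).
Restrictor triples: (d1,s1,a1)→rehearsed(a1,s1) ✓  (d1,s1,a2)→rehearsed(a2,s1) ✓  (d1,s2,a1)→rehearsed(a1,s2) ✓  (d1,s3,a3)→rehearsed(a3,s3) ✗  (d2,s2,a1)→rehearsed(a1,s2) ✓  (d2,s2,a2)→rehearsed(a2,s2) ✗  (d2,s4,a1)→rehearsed(a1,s4) ✓  (d2,s4,a2)→rehearsed(a2,s4) ✓  (d2,s4,a3)→rehearsed(a3,s4) ✓  (d2,s6,a3)→rehearsed(a3,s6) ✓  (d3,s4,a1)→rehearsed(a1,s4) ✓  (d4,s1,a3)→rehearsed(a3,s1) ✗  (d4,s4,a1)→rehearsed(a1,s4) ✓  (d4,s6,a2)→rehearsed(a2,s6) ✗
Counterexamples (restrictor triples failing the scope): 4.

4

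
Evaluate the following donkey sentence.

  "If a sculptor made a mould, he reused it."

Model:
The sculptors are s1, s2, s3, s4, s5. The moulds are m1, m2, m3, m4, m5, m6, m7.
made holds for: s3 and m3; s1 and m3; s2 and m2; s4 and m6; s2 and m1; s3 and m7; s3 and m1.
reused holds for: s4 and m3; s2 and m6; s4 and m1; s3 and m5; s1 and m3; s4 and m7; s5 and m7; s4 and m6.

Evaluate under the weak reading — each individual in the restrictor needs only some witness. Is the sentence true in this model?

"it" takes "a mould" as antecedent — a donkey pronoun bound across the clause boundary.
Weak reading: every sculptor s with some made-mould has at least one made-mould m such that reused(s,m).
Per sculptor: s1:✓  s2:✗  s3:✗  s4:✓
s2 has no witness among its made-moulds.

False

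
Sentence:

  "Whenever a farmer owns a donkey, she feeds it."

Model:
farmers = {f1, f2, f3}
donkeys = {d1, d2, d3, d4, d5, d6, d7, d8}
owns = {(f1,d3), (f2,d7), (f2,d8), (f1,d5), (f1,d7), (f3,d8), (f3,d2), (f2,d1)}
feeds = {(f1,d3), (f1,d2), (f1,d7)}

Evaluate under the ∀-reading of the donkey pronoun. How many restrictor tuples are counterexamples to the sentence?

"it" takes "a donkey" as antecedent — a donkey pronoun bound across the clause boundary.
Strong reading: for every (f,d) with owns(f,d), feeds(f,d).
Restrictor pairs: (f1,d3) ✓  (f1,d5) ✗  (f1,d7) ✓  (f2,d1) ✗  (f2,d7) ✗  (f2,d8) ✗  (f3,d2) ✗  (f3,d8) ✗
Counterexamples (restrictor pairs failing the scope): 6.

6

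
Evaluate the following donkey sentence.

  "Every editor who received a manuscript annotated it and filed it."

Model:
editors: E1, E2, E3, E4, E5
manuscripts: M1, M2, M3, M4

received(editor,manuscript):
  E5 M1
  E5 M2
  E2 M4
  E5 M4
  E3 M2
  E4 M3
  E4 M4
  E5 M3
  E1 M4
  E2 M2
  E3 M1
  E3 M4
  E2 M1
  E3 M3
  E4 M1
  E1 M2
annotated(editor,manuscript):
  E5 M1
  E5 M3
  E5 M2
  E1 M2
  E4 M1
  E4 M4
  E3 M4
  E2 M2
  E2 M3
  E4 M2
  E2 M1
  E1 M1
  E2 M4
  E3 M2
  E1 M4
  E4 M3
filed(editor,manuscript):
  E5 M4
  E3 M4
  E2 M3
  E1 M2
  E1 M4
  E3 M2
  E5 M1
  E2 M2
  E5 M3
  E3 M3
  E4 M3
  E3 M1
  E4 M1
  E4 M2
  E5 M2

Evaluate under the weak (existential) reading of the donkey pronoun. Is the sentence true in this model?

"it" takes "a manuscript" as antecedent — a donkey pronoun bound across the clause boundary.
Weak reading: every editor e with some received-manuscript has at least one received-manuscript m such that annotated(e,m) ∧ filed(e,m).
Per editor: E1:✓  E2:✓  E3:✓  E4:✓  E5:✓
Every editor in the restrictor has a witness.

True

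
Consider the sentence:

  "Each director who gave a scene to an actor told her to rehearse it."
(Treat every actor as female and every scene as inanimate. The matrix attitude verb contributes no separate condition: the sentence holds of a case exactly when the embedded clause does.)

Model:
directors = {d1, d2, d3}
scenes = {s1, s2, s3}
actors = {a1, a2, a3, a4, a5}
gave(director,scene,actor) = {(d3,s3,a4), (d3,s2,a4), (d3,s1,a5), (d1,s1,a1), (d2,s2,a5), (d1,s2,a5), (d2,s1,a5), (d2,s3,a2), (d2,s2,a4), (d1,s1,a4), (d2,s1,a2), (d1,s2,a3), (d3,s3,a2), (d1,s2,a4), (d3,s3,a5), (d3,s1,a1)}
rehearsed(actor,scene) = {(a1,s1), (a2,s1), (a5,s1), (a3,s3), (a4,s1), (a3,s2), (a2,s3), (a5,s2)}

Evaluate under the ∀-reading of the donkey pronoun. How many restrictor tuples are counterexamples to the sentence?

"her" takes "an actor" as antecedent and "it" takes "a scene"; both are donkey pronouns co-varying with the restrictor.
Strong reading: for every (d,s,a) with gave(d,s,a), rehearsed(a,s).
Restrictor triples: (d1,s1,a1)→rehearsed(a1,s1) ✓  (d1,s1,a4)→rehearsed(a4,s1) ✓  (d1,s2,a3)→rehearsed(a3,s2) ✓  (d1,s2,a4)→rehearsed(a4,s2) ✗  (d1,s2,a5)→rehearsed(a5,s2) ✓  (d2,s1,a2)→rehearsed(a2,s1) ✓  (d2,s1,a5)→rehearsed(a5,s1) ✓  (d2,s2,a4)→rehearsed(a4,s2) ✗  (d2,s2,a5)→rehearsed(a5,s2) ✓  (d2,s3,a2)→rehearsed(a2,s3) ✓  (d3,s1,a1)→rehearsed(a1,s1) ✓  (d3,s1,a5)→rehearsed(a5,s1) ✓  (d3,s2,a4)→rehearsed(a4,s2) ✗  (d3,s3,a2)→rehearsed(a2,s3) ✓  (d3,s3,a4)→rehearsed(a4,s3) ✗  (d3,s3,a5)→rehearsed(a5,s3) ✗
Counterexamples (restrictor triples failing the scope): 5.

5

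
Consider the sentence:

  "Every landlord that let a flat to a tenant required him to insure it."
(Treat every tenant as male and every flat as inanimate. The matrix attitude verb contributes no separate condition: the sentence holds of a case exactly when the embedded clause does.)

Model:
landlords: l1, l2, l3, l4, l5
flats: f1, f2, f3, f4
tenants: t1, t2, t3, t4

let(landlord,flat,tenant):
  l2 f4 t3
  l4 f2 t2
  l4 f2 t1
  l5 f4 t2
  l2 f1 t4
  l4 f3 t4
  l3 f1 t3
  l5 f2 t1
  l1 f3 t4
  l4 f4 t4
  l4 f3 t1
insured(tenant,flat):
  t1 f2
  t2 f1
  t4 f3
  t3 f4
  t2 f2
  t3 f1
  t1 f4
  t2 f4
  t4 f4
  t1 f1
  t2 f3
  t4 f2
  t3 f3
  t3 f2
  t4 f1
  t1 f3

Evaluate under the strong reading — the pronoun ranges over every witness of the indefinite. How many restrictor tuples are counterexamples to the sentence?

"him" takes "a tenant" as antecedent and "it" takes "a flat"; both are donkey pronouns co-varying with the restrictor.
Strong reading: for every (l,f,t) with let(l,f,t), insured(t,f).
Restrictor triples: (l1,f3,t4)→insured(t4,f3) ✓  (l2,f1,t4)→insured(t4,f1) ✓  (l2,f4,t3)→insured(t3,f4) ✓  (l3,f1,t3)→insured(t3,f1) ✓  (l4,f2,t1)→insured(t1,f2) ✓  (l4,f2,t2)→insured(t2,f2) ✓  (l4,f3,t1)→insured(t1,f3) ✓  (l4,f3,t4)→insured(t4,f3) ✓  (l4,f4,t4)→insured(t4,f4) ✓  (l5,f2,t1)→insured(t1,f2) ✓  (l5,f4,t2)→insured(t2,f4) ✓
Counterexamples (restrictor triples failing the scope): 0.

0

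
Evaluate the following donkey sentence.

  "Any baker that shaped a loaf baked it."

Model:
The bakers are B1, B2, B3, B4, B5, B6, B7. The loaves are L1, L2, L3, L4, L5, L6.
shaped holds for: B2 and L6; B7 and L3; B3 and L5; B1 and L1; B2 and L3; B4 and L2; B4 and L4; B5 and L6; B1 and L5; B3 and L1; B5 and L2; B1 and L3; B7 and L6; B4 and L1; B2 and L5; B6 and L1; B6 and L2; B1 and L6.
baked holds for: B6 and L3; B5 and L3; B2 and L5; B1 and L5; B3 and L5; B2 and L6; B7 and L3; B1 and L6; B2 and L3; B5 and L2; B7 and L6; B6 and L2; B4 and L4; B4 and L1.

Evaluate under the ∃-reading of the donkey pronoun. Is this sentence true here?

"it" takes "a loaf" as antecedent — a donkey pronoun bound across the clause boundary.
Weak reading: every baker b with some shaped-loaf has at least one shaped-loaf l such that baked(b,l).
Per baker: B1:✓  B2:✓  B3:✓  B4:✓  B5:✓  B6:✓  B7:✓
Every baker in the restrictor has a witness.

True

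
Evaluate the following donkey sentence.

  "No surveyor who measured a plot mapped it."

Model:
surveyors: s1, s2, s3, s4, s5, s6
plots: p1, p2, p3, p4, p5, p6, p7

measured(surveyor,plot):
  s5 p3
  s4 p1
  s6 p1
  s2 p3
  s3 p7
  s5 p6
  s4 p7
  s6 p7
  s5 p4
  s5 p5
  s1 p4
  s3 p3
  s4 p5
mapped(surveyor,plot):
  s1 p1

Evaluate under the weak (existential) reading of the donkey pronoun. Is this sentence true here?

True

"it" takes "a plot" as antecedent — a donkey pronoun bound across the clause boundary.
Truth condition: for no (s,p) with measured(s,p) does mapped(s,p) hold.
Restrictor pairs — does the scope hold? (s1,p4):fails  (s2,p3):fails  (s3,p3):fails  (s3,p7):fails  (s4,p1):fails  (s4,p5):fails  (s4,p7):fails  (s5,p3):fails  (s5,p4):fails  (s5,p5):fails  (s5,p6):fails  (s6,p1):fails  (s6,p7):fails
Scope holds for no restrictor pair, so the sentence is true.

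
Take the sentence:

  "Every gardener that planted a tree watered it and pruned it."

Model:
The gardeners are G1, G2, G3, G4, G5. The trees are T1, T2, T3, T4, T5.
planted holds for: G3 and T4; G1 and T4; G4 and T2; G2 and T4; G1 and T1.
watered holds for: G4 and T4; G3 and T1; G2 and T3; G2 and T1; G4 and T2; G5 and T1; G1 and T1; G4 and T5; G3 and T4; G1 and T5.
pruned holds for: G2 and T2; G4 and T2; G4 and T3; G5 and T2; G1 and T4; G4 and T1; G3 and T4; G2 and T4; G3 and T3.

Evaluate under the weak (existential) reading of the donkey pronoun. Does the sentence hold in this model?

"it" takes "a tree" as antecedent — a donkey pronoun bound across the clause boundary.
Weak reading: every gardener g with some planted-tree has at least one planted-tree t such that watered(g,t) ∧ pruned(g,t).
Per gardener: G1:✗  G2:✗  G3:✓  G4:✓
G1 has no witness among its planted-trees.

False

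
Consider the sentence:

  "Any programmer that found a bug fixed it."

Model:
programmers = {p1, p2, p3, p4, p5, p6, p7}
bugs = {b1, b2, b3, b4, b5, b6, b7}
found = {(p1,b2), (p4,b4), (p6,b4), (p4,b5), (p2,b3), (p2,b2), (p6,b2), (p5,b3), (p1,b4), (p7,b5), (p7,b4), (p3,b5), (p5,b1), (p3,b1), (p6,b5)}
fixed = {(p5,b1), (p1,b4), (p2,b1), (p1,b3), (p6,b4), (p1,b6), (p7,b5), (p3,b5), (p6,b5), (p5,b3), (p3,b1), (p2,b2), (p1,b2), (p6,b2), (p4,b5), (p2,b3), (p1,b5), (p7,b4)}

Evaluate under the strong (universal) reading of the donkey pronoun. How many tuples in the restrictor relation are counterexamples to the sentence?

"it" takes "a bug" as antecedent — a donkey pronoun bound across the clause boundary.
Strong reading: for every (p,b) with found(p,b), fixed(p,b).
Restrictor pairs: (p1,b2) ✓  (p1,b4) ✓  (p2,b2) ✓  (p2,b3) ✓  (p3,b1) ✓  (p3,b5) ✓  (p4,b4) ✗  (p4,b5) ✓  (p5,b1) ✓  (p5,b3) ✓  (p6,b2) ✓  (p6,b4) ✓  (p6,b5) ✓  (p7,b4) ✓  (p7,b5) ✓
Counterexamples (restrictor pairs failing the scope): 1.

1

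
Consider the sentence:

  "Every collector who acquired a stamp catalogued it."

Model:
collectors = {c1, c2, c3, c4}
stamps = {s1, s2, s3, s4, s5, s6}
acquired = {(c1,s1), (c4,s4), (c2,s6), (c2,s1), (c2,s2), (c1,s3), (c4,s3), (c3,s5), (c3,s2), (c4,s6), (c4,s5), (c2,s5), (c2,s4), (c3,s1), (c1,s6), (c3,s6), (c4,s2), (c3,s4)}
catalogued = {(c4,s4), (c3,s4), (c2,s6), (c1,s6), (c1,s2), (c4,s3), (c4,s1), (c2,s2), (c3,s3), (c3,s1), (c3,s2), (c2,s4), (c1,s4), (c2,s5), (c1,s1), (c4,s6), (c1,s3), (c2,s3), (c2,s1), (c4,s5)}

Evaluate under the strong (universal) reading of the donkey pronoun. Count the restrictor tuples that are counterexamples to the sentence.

"it" takes "a stamp" as antecedent — a donkey pronoun bound across the clause boundary.
Strong reading: for every (c,s) with acquired(c,s), catalogued(c,s).
Restrictor pairs: (c1,s1) ✓  (c1,s3) ✓  (c1,s6) ✓  (c2,s1) ✓  (c2,s2) ✓  (c2,s4) ✓  (c2,s5) ✓  (c2,s6) ✓  (c3,s1) ✓  (c3,s2) ✓  (c3,s4) ✓  (c3,s5) ✗  (c3,s6) ✗  (c4,s2) ✗  (c4,s3) ✓  (c4,s4) ✓  (c4,s5) ✓  (c4,s6) ✓
Counterexamples (restrictor pairs failing the scope): 3.

3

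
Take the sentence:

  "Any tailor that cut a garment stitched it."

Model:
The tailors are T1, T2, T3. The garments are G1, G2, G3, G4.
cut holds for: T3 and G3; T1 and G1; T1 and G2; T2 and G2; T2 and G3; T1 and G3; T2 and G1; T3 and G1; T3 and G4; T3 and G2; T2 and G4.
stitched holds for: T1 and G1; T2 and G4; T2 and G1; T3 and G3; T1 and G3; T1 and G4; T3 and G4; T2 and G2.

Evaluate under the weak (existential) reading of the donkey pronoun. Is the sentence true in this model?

True

"it" takes "a garment" as antecedent — a donkey pronoun bound across the clause boundary.
Weak reading: every tailor t with some cut-garment has at least one cut-garment g such that stitched(t,g).
Per tailor: T1:✓  T2:✓  T3:✓
Every tailor in the restrictor has a witness.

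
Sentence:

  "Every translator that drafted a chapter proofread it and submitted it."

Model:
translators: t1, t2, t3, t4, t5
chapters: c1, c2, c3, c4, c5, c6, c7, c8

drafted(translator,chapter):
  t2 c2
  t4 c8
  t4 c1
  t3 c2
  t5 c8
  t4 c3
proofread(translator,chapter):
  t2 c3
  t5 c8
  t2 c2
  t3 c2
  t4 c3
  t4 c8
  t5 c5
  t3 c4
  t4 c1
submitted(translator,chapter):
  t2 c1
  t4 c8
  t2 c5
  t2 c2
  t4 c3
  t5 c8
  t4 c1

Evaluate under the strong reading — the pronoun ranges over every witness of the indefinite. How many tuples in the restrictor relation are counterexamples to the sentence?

"it" takes "a chapter" as antecedent — a donkey pronoun bound across the clause boundary.
Strong reading: for every (t,c) with drafted(t,c), proofread(t,c) ∧ submitted(t,c).
Restrictor pairs: (t2,c2) ✓  (t3,c2) ✗  (t4,c1) ✓  (t4,c3) ✓  (t4,c8) ✓  (t5,c8) ✓
Counterexamples (restrictor pairs failing the scope): 1.

1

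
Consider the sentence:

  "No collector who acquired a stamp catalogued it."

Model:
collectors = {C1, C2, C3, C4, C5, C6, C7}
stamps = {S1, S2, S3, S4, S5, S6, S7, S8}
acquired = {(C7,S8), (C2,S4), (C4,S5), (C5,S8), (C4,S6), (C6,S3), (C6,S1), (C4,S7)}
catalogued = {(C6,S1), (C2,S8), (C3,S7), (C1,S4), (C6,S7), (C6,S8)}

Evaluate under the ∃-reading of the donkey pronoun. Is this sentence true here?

"it" takes "a stamp" as antecedent — a donkey pronoun bound across the clause boundary.
Truth condition: for no (c,s) with acquired(c,s) does catalogued(c,s) hold.
Restrictor pairs — does the scope hold? (C2,S4):fails  (C4,S5):fails  (C4,S6):fails  (C4,S7):fails  (C5,S8):fails  (C6,S1):holds  (C6,S3):fails  (C7,S8):fails
Scope holds for 1 pair(s), so the sentence is false.

False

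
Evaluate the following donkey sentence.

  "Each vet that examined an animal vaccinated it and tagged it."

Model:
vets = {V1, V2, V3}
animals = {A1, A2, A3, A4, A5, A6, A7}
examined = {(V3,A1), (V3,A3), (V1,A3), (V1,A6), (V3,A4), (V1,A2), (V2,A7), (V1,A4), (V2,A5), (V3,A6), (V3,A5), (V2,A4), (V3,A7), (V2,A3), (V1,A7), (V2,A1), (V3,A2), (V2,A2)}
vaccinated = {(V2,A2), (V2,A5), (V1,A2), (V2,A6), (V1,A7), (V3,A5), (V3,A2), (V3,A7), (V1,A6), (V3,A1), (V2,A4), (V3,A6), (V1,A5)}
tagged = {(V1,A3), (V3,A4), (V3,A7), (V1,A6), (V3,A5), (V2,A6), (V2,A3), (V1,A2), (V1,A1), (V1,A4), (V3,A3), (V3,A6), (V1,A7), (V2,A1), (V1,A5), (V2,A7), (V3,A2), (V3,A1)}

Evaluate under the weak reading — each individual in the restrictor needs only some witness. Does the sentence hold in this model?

"it" takes "an animal" as antecedent — a donkey pronoun bound across the clause boundary.
Weak reading: every vet v with some examined-animal has at least one examined-animal a such that vaccinated(v,a) ∧ tagged(v,a).
Per vet: V1:✓  V2:✗  V3:✓
V2 has no witness among its examined-animals.

False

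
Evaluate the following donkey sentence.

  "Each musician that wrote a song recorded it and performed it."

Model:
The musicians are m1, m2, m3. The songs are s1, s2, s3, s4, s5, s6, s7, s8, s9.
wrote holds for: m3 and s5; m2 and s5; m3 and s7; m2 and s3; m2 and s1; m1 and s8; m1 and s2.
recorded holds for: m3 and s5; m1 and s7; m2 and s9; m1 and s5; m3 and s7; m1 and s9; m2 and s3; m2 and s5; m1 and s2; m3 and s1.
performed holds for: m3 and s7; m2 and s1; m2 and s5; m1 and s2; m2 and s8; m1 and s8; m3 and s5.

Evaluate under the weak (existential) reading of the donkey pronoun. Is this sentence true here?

"it" takes "a song" as antecedent — a donkey pronoun bound across the clause boundary.
Weak reading: every musician m with some wrote-song has at least one wrote-song s such that recorded(m,s) ∧ performed(m,s).
Per musician: m1:✓  m2:✓  m3:✓
Every musician in the restrictor has a witness.

True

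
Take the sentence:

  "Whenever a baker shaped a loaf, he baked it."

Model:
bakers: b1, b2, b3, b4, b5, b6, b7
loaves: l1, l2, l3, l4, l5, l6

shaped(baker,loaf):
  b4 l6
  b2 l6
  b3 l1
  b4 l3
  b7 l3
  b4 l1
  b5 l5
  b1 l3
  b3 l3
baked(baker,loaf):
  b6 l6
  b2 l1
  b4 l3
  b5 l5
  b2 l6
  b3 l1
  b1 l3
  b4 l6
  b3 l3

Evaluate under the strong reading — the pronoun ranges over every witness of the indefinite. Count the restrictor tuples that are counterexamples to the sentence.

"it" takes "a loaf" as antecedent — a donkey pronoun bound across the clause boundary.
Strong reading: for every (b,l) with shaped(b,l), baked(b,l).
Restrictor pairs: (b1,l3) ✓  (b2,l6) ✓  (b3,l1) ✓  (b3,l3) ✓  (b4,l1) ✗  (b4,l3) ✓  (b4,l6) ✓  (b5,l5) ✓  (b7,l3) ✗
Counterexamples (restrictor pairs failing the scope): 2.

2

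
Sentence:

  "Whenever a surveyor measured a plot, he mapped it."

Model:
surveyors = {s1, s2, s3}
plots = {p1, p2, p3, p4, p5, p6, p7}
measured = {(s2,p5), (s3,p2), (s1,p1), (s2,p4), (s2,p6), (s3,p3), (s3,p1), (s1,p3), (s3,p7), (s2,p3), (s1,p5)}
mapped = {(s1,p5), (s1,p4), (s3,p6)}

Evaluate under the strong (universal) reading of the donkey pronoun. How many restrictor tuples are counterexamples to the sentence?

10

"it" takes "a plot" as antecedent — a donkey pronoun bound across the clause boundary.
Strong reading: for every (s,p) with measured(s,p), mapped(s,p).
Restrictor pairs: (s1,p1) ✗  (s1,p3) ✗  (s1,p5) ✓  (s2,p3) ✗  (s2,p4) ✗  (s2,p5) ✗  (s2,p6) ✗  (s3,p1) ✗  (s3,p2) ✗  (s3,p3) ✗  (s3,p7) ✗
Counterexamples (restrictor pairs failing the scope): 10.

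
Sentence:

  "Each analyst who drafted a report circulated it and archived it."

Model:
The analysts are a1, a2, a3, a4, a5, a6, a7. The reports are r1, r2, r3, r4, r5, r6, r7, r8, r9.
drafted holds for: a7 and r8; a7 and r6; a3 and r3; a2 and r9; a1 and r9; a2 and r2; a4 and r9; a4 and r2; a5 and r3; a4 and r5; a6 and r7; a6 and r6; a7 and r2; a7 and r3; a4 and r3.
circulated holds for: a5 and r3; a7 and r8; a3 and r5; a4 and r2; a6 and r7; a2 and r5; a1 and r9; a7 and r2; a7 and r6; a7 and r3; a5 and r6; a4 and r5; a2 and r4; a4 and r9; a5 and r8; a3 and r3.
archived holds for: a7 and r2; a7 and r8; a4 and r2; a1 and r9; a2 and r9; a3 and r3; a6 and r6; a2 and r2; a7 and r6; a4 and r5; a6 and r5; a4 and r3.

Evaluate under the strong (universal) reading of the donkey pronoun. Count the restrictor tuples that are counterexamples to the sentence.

8

"it" takes "a report" as antecedent — a donkey pronoun bound across the clause boundary.
Strong reading: for every (a,r) with drafted(a,r), circulated(a,r) ∧ archived(a,r).
Restrictor pairs: (a1,r9) ✓  (a2,r2) ✗  (a2,r9) ✗  (a3,r3) ✓  (a4,r2) ✓  (a4,r3) ✗  (a4,r5) ✓  (a4,r9) ✗  (a5,r3) ✗  (a6,r6) ✗  (a6,r7) ✗  (a7,r2) ✓  (a7,r3) ✗  (a7,r6) ✓  (a7,r8) ✓
Counterexamples (restrictor pairs failing the scope): 8.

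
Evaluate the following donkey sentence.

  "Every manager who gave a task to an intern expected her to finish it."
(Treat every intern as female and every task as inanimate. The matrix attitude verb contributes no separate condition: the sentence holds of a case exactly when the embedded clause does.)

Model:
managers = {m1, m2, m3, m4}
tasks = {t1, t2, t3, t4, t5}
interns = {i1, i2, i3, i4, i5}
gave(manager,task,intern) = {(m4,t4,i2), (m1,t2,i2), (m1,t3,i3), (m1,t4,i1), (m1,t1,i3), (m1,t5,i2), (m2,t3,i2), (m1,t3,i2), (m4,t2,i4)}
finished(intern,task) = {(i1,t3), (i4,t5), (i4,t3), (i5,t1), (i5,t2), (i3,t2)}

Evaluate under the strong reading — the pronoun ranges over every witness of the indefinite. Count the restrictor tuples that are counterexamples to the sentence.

"her" takes "an intern" as antecedent and "it" takes "a task"; both are donkey pronouns co-varying with the restrictor.
Strong reading: for every (m,t,i) with gave(m,t,i), finished(i,t).
Restrictor triples: (m1,t1,i3)→finished(i3,t1) ✗  (m1,t2,i2)→finished(i2,t2) ✗  (m1,t3,i2)→finished(i2,t3) ✗  (m1,t3,i3)→finished(i3,t3) ✗  (m1,t4,i1)→finished(i1,t4) ✗  (m1,t5,i2)→finished(i2,t5) ✗  (m2,t3,i2)→finished(i2,t3) ✗  (m4,t2,i4)→finished(i4,t2) ✗  (m4,t4,i2)→finished(i2,t4) ✗
Counterexamples (restrictor triples failing the scope): 9.

9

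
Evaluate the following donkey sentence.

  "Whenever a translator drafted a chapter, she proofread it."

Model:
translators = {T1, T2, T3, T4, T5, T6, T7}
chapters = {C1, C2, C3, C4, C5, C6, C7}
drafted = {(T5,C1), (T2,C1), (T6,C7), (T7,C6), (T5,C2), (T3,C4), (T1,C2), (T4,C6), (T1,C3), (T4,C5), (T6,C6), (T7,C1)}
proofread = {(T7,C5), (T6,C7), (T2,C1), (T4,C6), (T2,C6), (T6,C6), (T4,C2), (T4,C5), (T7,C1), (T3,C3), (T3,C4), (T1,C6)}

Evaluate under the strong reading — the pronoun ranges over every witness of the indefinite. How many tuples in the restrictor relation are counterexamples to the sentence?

"it" takes "a chapter" as antecedent — a donkey pronoun bound across the clause boundary.
Strong reading: for every (t,c) with drafted(t,c), proofread(t,c).
Restrictor pairs: (T1,C2) ✗  (T1,C3) ✗  (T2,C1) ✓  (T3,C4) ✓  (T4,C5) ✓  (T4,C6) ✓  (T5,C1) ✗  (T5,C2) ✗  (T6,C6) ✓  (T6,C7) ✓  (T7,C1) ✓  (T7,C6) ✗
Counterexamples (restrictor pairs failing the scope): 5.

5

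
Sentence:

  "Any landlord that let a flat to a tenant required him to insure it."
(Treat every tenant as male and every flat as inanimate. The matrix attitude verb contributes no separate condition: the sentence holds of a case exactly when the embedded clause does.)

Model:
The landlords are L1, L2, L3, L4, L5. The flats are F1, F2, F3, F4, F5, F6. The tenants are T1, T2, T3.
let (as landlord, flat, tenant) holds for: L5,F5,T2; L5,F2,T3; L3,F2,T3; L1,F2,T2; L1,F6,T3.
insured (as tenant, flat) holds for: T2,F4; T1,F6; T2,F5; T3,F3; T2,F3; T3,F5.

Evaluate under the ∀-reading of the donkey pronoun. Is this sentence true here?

False

"him" takes "a tenant" as antecedent and "it" takes "a flat"; both are donkey pronouns co-varying with the restrictor.
Strong reading: for every (l,f,t) with let(l,f,t), insured(t,f).
Restrictor triples: (L1,F2,T2)→insured(T2,F2) ✗  (L1,F6,T3)→insured(T3,F6) ✗  (L3,F2,T3)→insured(T3,F2) ✗  (L5,F2,T3)→insured(T3,F2) ✗  (L5,F5,T2)→insured(T2,F5) ✓
Counterexample: (L1,F2,T2) — insured(T2,F2) does not hold.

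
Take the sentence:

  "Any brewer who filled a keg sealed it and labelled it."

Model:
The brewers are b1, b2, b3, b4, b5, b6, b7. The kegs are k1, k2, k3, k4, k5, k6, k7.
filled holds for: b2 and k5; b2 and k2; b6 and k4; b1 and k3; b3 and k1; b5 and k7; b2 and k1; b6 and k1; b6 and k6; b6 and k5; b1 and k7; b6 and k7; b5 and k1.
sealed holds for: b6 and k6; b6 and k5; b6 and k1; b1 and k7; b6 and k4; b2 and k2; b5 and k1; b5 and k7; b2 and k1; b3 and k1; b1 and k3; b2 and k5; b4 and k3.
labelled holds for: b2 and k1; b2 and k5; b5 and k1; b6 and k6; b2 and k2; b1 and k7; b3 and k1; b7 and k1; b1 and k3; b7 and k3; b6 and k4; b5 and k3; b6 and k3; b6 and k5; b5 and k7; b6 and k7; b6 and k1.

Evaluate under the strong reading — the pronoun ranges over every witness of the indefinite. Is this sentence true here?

False

"it" takes "a keg" as antecedent — a donkey pronoun bound across the clause boundary.
Strong reading: for every (b,k) with filled(b,k), sealed(b,k) ∧ labelled(b,k).
Restrictor pairs: (b1,k3) ✓  (b1,k7) ✓  (b2,k1) ✓  (b2,k2) ✓  (b2,k5) ✓  (b3,k1) ✓  (b5,k1) ✓  (b5,k7) ✓  (b6,k1) ✓  (b6,k4) ✓  (b6,k5) ✓  (b6,k6) ✓  (b6,k7) ✗
Counterexample: (b6,k7) is in filled but fails the scope.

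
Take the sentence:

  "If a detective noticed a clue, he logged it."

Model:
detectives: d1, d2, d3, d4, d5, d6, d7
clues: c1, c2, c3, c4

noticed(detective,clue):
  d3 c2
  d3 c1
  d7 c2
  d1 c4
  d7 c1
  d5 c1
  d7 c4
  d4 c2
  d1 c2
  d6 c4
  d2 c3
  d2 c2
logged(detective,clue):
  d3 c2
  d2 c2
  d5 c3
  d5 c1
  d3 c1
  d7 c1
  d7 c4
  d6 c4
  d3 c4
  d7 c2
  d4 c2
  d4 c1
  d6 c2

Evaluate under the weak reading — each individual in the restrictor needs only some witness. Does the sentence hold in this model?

"it" takes "a clue" as antecedent — a donkey pronoun bound across the clause boundary.
Weak reading: every detective d with some noticed-clue has at least one noticed-clue c such that logged(d,c).
Per detective: d1:✗  d2:✓  d3:✓  d4:✓  d5:✓  d6:✓  d7:✓
d1 has no witness among its noticed-clues.

False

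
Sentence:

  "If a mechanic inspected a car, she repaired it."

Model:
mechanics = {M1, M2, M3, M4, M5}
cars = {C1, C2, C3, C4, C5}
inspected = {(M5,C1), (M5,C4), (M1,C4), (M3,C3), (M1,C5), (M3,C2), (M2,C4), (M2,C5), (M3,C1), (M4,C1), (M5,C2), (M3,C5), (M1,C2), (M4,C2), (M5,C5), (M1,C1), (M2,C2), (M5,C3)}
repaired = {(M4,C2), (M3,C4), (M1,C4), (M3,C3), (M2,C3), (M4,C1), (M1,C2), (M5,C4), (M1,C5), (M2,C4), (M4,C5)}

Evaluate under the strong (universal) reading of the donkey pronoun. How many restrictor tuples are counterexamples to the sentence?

"it" takes "a car" as antecedent — a donkey pronoun bound across the clause boundary.
Strong reading: for every (m,c) with inspected(m,c), repaired(m,c).
Restrictor pairs: (M1,C1) ✗  (M1,C2) ✓  (M1,C4) ✓  (M1,C5) ✓  (M2,C2) ✗  (M2,C4) ✓  (M2,C5) ✗  (M3,C1) ✗  (M3,C2) ✗  (M3,C3) ✓  (M3,C5) ✗  (M4,C1) ✓  (M4,C2) ✓  (M5,C1) ✗  (M5,C2) ✗  (M5,C3) ✗  (M5,C4) ✓  (M5,C5) ✗
Counterexamples (restrictor pairs failing the scope): 10.

10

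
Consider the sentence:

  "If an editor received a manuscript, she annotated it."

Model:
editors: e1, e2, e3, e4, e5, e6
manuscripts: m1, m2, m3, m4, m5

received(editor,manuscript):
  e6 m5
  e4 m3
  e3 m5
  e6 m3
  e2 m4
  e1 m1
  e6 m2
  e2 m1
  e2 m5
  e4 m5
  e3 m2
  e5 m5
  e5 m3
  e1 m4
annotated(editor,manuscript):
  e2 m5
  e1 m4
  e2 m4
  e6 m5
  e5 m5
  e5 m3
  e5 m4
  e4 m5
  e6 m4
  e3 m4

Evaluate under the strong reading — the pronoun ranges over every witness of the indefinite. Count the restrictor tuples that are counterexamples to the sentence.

"it" takes "a manuscript" as antecedent — a donkey pronoun bound across the clause boundary.
Strong reading: for every (e,m) with received(e,m), annotated(e,m).
Restrictor pairs: (e1,m1) ✗  (e1,m4) ✓  (e2,m1) ✗  (e2,m4) ✓  (e2,m5) ✓  (e3,m2) ✗  (e3,m5) ✗  (e4,m3) ✗  (e4,m5) ✓  (e5,m3) ✓  (e5,m5) ✓  (e6,m2) ✗  (e6,m3) ✗  (e6,m5) ✓
Counterexamples (restrictor pairs failing the scope): 7.

7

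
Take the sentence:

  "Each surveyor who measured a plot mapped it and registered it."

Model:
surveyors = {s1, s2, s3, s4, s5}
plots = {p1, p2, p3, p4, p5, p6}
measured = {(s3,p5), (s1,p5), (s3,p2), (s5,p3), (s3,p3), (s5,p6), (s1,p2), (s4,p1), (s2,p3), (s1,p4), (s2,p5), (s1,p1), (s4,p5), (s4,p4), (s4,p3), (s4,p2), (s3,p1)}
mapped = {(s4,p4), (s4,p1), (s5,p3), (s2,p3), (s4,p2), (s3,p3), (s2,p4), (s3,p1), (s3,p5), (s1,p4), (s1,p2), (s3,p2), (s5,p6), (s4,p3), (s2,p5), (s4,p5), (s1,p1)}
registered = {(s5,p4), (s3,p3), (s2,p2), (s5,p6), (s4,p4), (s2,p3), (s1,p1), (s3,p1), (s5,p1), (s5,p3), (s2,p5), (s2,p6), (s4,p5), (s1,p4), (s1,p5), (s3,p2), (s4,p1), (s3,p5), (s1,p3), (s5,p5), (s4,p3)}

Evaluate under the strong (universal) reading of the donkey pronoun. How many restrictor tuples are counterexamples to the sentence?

"it" takes "a plot" as antecedent — a donkey pronoun bound across the clause boundary.
Strong reading: for every (s,p) with measured(s,p), mapped(s,p) ∧ registered(s,p).
Restrictor pairs: (s1,p1) ✓  (s1,p2) ✗  (s1,p4) ✓  (s1,p5) ✗  (s2,p3) ✓  (s2,p5) ✓  (s3,p1) ✓  (s3,p2) ✓  (s3,p3) ✓  (s3,p5) ✓  (s4,p1) ✓  (s4,p2) ✗  (s4,p3) ✓  (s4,p4) ✓  (s4,p5) ✓  (s5,p3) ✓  (s5,p6) ✓
Counterexamples (restrictor pairs failing the scope): 3.

3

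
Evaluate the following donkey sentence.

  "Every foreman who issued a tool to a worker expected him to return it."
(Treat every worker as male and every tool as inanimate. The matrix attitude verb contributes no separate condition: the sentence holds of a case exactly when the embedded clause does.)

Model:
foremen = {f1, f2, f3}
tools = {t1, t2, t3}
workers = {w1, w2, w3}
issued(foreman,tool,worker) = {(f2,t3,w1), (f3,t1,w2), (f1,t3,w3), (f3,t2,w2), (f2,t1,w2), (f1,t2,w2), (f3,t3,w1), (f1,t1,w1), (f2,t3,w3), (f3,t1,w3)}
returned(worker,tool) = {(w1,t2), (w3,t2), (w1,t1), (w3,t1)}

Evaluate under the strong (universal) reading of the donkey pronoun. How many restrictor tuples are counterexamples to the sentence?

"him" takes "a worker" as antecedent and "it" takes "a tool"; both are donkey pronouns co-varying with the restrictor.
Strong reading: for every (f,t,w) with issued(f,t,w), returned(w,t).
Restrictor triples: (f1,t1,w1)→returned(w1,t1) ✓  (f1,t2,w2)→returned(w2,t2) ✗  (f1,t3,w3)→returned(w3,t3) ✗  (f2,t1,w2)→returned(w2,t1) ✗  (f2,t3,w1)→returned(w1,t3) ✗  (f2,t3,w3)→returned(w3,t3) ✗  (f3,t1,w2)→returned(w2,t1) ✗  (f3,t1,w3)→returned(w3,t1) ✓  (f3,t2,w2)→returned(w2,t2) ✗  (f3,t3,w1)→returned(w1,t3) ✗
Counterexamples (restrictor triples failing the scope): 8.

8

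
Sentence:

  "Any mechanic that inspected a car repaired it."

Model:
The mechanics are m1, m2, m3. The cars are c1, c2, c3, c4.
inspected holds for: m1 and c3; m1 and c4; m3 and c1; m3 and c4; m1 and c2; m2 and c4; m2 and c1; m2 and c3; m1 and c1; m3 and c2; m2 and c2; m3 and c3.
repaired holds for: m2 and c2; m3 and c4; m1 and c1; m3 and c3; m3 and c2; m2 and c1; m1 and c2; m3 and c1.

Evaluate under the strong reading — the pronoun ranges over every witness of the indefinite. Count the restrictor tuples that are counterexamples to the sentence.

"it" takes "a car" as antecedent — a donkey pronoun bound across the clause boundary.
Strong reading: for every (m,c) with inspected(m,c), repaired(m,c).
Restrictor pairs: (m1,c1) ✓  (m1,c2) ✓  (m1,c3) ✗  (m1,c4) ✗  (m2,c1) ✓  (m2,c2) ✓  (m2,c3) ✗  (m2,c4) ✗  (m3,c1) ✓  (m3,c2) ✓  (m3,c3) ✓  (m3,c4) ✓
Counterexamples (restrictor pairs failing the scope): 4.

4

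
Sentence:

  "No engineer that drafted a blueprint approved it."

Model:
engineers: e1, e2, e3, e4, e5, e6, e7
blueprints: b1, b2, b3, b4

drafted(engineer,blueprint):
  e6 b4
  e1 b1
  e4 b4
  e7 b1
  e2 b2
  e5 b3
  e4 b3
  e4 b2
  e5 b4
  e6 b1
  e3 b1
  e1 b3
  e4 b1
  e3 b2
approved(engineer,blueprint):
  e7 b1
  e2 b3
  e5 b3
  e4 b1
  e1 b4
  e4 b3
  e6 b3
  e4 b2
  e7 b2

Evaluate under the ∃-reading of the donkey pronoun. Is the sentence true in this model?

"it" takes "a blueprint" as antecedent — a donkey pronoun bound across the clause boundary.
Truth condition: for no (e,b) with drafted(e,b) does approved(e,b) hold.
Restrictor pairs — does the scope hold? (e1,b1):fails  (e1,b3):fails  (e2,b2):fails  (e3,b1):fails  (e3,b2):fails  (e4,b1):holds  (e4,b2):holds  (e4,b3):holds  (e4,b4):fails  (e5,b3):holds  (e5,b4):fails  (e6,b1):fails  (e6,b4):fails  (e7,b1):holds
Scope holds for 5 pair(s), so the sentence is false.

False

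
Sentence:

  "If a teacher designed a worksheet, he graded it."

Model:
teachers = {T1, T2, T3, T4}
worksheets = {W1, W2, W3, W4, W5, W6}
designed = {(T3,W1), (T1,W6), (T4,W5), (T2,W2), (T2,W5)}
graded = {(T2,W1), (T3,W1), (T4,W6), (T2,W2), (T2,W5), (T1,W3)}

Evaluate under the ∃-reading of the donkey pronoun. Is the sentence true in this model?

False

"it" takes "a worksheet" as antecedent — a donkey pronoun bound across the clause boundary.
Weak reading: every teacher t with some designed-worksheet has at least one designed-worksheet w such that graded(t,w).
Per teacher: T1:✗  T2:✓  T3:✓  T4:✗
T1 has no witness among its designed-worksheets.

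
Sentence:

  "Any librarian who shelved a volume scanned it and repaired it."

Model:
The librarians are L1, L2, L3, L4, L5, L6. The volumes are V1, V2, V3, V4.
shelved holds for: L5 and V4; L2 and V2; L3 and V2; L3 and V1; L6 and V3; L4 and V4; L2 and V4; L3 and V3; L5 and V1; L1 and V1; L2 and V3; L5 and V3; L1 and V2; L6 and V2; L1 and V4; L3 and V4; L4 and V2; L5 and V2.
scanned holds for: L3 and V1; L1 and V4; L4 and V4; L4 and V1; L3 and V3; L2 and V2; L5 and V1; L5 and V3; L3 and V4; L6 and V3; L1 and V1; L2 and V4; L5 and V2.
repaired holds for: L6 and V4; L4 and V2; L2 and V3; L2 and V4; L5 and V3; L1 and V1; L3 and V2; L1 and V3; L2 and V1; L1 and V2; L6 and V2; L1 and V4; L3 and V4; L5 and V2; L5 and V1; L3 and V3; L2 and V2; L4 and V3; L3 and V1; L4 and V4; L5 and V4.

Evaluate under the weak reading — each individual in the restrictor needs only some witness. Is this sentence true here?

False

"it" takes "a volume" as antecedent — a donkey pronoun bound across the clause boundary.
Weak reading: every librarian l with some shelved-volume has at least one shelved-volume v such that scanned(l,v) ∧ repaired(l,v).
Per librarian: L1:✓  L2:✓  L3:✓  L4:✓  L5:✓  L6:✗
L6 has no witness among its shelved-volumes.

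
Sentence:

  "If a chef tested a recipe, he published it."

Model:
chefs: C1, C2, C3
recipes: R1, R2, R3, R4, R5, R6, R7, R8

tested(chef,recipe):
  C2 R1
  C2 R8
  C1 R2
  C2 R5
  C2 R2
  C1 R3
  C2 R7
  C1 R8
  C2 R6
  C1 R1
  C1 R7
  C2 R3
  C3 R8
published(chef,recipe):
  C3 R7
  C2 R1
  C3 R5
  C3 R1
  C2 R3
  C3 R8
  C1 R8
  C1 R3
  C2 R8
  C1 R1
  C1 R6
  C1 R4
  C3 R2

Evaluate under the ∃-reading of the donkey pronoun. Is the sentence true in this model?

"it" takes "a recipe" as antecedent — a donkey pronoun bound across the clause boundary.
Weak reading: every chef c with some tested-recipe has at least one tested-recipe r such that published(c,r).
Per chef: C1:✓  C2:✓  C3:✓
Every chef in the restrictor has a witness.

True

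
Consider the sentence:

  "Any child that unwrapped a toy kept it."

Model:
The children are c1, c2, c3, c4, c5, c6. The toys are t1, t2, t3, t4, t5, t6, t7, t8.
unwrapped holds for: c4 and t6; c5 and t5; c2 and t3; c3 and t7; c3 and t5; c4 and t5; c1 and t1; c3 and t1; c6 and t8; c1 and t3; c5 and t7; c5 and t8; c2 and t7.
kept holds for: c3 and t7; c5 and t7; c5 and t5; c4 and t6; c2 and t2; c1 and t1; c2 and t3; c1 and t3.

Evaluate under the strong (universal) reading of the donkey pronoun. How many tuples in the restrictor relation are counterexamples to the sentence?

6

"it" takes "a toy" as antecedent — a donkey pronoun bound across the clause boundary.
Strong reading: for every (c,t) with unwrapped(c,t), kept(c,t).
Restrictor pairs: (c1,t1) ✓  (c1,t3) ✓  (c2,t3) ✓  (c2,t7) ✗  (c3,t1) ✗  (c3,t5) ✗  (c3,t7) ✓  (c4,t5) ✗  (c4,t6) ✓  (c5,t5) ✓  (c5,t7) ✓  (c5,t8) ✗  (c6,t8) ✗
Counterexamples (restrictor pairs failing the scope): 6.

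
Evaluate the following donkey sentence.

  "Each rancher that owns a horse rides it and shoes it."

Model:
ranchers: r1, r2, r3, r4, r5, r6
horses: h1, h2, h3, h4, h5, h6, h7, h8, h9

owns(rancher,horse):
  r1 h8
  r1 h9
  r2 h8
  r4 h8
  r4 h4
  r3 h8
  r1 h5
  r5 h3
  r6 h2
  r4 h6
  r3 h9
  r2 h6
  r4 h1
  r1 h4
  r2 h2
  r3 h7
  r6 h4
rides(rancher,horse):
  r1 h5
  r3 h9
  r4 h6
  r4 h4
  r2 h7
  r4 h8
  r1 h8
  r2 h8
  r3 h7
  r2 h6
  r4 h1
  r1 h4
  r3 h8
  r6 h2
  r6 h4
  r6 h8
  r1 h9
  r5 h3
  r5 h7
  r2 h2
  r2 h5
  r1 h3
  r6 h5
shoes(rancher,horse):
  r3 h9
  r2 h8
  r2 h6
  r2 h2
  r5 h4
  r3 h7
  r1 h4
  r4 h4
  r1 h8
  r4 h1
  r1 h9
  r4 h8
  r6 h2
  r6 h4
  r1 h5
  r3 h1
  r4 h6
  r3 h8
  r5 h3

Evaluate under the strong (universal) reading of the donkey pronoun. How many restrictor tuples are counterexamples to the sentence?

0

"it" takes "a horse" as antecedent — a donkey pronoun bound across the clause boundary.
Strong reading: for every (r,h) with owns(r,h), rides(r,h) ∧ shoes(r,h).
Restrictor pairs: (r1,h4) ✓  (r1,h5) ✓  (r1,h8) ✓  (r1,h9) ✓  (r2,h2) ✓  (r2,h6) ✓  (r2,h8) ✓  (r3,h7) ✓  (r3,h8) ✓  (r3,h9) ✓  (r4,h1) ✓  (r4,h4) ✓  (r4,h6) ✓  (r4,h8) ✓  (r5,h3) ✓  (r6,h2) ✓  (r6,h4) ✓
Counterexamples (restrictor pairs failing the scope): 0.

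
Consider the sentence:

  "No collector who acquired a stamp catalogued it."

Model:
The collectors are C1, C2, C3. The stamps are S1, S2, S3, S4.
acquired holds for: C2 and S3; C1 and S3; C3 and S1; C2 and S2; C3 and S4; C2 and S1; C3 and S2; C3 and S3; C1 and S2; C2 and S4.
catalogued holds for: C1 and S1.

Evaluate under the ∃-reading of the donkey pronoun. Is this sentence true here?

"it" takes "a stamp" as antecedent — a donkey pronoun bound across the clause boundary.
Truth condition: for no (c,s) with acquired(c,s) does catalogued(c,s) hold.
Restrictor pairs — does the scope hold? (C1,S2):fails  (C1,S3):fails  (C2,S1):fails  (C2,S2):fails  (C2,S3):fails  (C2,S4):fails  (C3,S1):fails  (C3,S2):fails  (C3,S3):fails  (C3,S4):fails
Scope holds for no restrictor pair, so the sentence is true.

True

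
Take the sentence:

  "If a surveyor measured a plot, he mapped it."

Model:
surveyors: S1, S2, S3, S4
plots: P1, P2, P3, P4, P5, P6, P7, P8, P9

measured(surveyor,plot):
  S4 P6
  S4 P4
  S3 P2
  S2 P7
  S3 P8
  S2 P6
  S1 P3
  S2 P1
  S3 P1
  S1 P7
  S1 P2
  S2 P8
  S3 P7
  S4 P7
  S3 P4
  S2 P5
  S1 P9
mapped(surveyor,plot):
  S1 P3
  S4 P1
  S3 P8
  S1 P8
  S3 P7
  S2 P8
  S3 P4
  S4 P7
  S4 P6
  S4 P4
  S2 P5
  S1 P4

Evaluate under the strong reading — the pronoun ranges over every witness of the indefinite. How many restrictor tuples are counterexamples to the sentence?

"it" takes "a plot" as antecedent — a donkey pronoun bound across the clause boundary.
Strong reading: for every (s,p) with measured(s,p), mapped(s,p).
Restrictor pairs: (S1,P2) ✗  (S1,P3) ✓  (S1,P7) ✗  (S1,P9) ✗  (S2,P1) ✗  (S2,P5) ✓  (S2,P6) ✗  (S2,P7) ✗  (S2,P8) ✓  (S3,P1) ✗  (S3,P2) ✗  (S3,P4) ✓  (S3,P7) ✓  (S3,P8) ✓  (S4,P4) ✓  (S4,P6) ✓  (S4,P7) ✓
Counterexamples (restrictor pairs failing the scope): 8.

8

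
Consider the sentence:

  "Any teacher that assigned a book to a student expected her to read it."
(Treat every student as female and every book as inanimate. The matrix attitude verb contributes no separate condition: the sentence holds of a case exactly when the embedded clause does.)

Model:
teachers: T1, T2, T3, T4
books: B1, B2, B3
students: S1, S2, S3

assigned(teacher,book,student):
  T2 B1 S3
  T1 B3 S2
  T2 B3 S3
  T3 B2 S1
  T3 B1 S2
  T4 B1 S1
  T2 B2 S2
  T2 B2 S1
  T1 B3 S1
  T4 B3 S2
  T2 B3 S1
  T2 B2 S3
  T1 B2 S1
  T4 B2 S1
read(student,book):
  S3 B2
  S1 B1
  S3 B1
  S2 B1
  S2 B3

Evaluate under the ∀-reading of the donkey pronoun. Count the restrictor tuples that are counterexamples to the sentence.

"her" takes "a student" as antecedent and "it" takes "a book"; both are donkey pronouns co-varying with the restrictor.
Strong reading: for every (t,b,s) with assigned(t,b,s), read(s,b).
Restrictor triples: (T1,B2,S1)→read(S1,B2) ✗  (T1,B3,S1)→read(S1,B3) ✗  (T1,B3,S2)→read(S2,B3) ✓  (T2,B1,S3)→read(S3,B1) ✓  (T2,B2,S1)→read(S1,B2) ✗  (T2,B2,S2)→read(S2,B2) ✗  (T2,B2,S3)→read(S3,B2) ✓  (T2,B3,S1)→read(S1,B3) ✗  (T2,B3,S3)→read(S3,B3) ✗  (T3,B1,S2)→read(S2,B1) ✓  (T3,B2,S1)→read(S1,B2) ✗  (T4,B1,S1)→read(S1,B1) ✓  (T4,B2,S1)→read(S1,B2) ✗  (T4,B3,S2)→read(S2,B3) ✓
Counterexamples (restrictor triples failing the scope): 8.

8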